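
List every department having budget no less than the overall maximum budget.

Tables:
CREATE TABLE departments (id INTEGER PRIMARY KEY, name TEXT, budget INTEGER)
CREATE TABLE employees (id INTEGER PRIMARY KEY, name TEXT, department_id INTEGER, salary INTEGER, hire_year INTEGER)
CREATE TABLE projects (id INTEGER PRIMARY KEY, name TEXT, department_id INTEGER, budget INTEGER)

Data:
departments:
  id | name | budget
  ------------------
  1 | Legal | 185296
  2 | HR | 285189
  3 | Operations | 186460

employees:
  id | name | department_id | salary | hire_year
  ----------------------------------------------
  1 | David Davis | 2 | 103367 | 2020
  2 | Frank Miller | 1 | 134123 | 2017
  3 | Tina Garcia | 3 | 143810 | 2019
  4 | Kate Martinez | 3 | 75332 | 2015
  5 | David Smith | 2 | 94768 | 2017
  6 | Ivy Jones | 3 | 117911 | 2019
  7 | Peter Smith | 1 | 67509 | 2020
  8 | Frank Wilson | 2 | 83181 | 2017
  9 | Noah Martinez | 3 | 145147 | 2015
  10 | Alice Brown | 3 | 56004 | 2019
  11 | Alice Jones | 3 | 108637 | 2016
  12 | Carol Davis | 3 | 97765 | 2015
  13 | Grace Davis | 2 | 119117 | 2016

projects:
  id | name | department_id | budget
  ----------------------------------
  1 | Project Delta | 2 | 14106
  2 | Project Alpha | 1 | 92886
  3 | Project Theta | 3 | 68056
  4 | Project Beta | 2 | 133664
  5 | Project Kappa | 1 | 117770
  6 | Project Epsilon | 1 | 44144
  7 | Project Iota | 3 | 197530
SELECT name, budget FROM departments WHERE budget >= (SELECT MAX(budget) FROM departments)

Execution result:
name | budget
HR | 285189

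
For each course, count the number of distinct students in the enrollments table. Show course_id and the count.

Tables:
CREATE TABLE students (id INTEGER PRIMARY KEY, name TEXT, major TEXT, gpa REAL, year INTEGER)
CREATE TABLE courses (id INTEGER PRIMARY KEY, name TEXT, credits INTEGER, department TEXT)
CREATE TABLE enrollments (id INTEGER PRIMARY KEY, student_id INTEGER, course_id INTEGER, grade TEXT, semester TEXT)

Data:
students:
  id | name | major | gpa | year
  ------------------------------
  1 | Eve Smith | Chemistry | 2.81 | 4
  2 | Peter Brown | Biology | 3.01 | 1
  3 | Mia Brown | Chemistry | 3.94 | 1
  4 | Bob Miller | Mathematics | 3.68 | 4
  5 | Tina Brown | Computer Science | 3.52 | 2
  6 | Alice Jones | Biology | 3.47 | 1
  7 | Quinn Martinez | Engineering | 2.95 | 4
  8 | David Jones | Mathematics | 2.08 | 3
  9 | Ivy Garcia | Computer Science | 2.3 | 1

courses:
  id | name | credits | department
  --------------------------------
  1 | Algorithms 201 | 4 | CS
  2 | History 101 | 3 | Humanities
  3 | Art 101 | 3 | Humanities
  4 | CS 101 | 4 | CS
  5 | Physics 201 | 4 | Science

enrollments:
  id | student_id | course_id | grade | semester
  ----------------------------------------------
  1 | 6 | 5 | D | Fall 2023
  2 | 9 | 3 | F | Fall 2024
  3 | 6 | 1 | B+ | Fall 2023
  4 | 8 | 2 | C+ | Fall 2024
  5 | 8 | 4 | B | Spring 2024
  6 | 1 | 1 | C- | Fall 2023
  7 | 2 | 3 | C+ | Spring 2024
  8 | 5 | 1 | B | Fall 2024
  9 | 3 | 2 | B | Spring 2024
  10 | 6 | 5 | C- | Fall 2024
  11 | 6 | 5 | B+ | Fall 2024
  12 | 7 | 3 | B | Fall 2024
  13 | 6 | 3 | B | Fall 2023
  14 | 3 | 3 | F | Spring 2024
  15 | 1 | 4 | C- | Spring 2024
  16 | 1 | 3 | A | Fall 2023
SELECT course_id, COUNT(DISTINCT student_id) AS distinct_student_count FROM enrollments GROUP BY course_id

Execution result:
course_id | distinct_student_count
1 | 3
2 | 2
3 | 6
4 | 2
5 | 1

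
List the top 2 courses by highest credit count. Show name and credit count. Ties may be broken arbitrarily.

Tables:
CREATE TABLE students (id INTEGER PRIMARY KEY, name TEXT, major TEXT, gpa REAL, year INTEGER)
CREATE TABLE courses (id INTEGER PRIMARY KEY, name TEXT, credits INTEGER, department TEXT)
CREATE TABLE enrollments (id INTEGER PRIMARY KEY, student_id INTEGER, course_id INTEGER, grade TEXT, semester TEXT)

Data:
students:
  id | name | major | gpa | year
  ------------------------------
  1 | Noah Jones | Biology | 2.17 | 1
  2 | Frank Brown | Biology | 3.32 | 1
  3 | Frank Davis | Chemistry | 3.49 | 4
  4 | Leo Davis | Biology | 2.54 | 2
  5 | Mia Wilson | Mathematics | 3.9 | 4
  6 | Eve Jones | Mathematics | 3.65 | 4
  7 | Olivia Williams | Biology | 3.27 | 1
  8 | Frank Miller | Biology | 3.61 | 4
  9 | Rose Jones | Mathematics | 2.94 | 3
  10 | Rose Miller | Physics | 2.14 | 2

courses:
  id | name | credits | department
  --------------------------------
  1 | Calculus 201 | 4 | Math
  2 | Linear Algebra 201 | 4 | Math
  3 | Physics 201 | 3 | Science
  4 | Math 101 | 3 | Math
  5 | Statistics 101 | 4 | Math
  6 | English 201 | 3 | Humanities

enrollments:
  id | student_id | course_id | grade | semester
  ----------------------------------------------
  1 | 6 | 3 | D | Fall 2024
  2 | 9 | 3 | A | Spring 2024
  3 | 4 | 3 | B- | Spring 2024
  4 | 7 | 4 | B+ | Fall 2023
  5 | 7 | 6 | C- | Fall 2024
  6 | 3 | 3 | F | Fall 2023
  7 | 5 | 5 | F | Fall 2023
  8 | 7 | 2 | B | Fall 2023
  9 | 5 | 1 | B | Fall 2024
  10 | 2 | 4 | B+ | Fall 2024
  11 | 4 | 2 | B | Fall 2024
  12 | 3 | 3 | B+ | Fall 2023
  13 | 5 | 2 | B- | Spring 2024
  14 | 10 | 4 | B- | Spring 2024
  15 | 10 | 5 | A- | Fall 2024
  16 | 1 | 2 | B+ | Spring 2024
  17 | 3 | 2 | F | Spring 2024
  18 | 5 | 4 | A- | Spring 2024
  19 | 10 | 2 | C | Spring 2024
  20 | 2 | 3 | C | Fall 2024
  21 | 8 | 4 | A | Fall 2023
SELECT name, credits FROM courses ORDER BY credits DESC LIMIT 2

Execution result:
name | credits
Calculus 201 | 4
Linear Algebra 201 | 4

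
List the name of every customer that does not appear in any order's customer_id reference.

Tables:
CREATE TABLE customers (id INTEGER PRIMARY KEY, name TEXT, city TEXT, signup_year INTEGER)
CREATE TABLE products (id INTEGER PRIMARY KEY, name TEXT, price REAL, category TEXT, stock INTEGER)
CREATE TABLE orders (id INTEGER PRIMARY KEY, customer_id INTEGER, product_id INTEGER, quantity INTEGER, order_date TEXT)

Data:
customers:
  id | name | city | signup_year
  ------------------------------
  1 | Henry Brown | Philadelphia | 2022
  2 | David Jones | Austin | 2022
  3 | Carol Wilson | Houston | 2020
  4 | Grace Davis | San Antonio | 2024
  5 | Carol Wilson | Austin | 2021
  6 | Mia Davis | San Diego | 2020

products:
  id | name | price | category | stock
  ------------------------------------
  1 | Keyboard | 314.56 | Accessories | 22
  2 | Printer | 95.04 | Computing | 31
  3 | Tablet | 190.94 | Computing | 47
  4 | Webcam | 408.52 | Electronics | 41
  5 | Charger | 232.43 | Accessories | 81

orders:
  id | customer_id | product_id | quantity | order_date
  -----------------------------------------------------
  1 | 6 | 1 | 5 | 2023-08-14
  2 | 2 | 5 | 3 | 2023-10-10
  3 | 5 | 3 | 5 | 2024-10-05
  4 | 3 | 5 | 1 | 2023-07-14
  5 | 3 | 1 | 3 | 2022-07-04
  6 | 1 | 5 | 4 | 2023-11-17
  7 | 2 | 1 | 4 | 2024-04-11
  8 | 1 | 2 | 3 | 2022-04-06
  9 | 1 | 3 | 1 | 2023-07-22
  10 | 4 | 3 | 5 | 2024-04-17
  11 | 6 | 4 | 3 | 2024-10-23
SELECT p.name FROM customers p LEFT JOIN orders c ON c.customer_id = p.id WHERE c.id IS NULL

Execution result:
(no rows)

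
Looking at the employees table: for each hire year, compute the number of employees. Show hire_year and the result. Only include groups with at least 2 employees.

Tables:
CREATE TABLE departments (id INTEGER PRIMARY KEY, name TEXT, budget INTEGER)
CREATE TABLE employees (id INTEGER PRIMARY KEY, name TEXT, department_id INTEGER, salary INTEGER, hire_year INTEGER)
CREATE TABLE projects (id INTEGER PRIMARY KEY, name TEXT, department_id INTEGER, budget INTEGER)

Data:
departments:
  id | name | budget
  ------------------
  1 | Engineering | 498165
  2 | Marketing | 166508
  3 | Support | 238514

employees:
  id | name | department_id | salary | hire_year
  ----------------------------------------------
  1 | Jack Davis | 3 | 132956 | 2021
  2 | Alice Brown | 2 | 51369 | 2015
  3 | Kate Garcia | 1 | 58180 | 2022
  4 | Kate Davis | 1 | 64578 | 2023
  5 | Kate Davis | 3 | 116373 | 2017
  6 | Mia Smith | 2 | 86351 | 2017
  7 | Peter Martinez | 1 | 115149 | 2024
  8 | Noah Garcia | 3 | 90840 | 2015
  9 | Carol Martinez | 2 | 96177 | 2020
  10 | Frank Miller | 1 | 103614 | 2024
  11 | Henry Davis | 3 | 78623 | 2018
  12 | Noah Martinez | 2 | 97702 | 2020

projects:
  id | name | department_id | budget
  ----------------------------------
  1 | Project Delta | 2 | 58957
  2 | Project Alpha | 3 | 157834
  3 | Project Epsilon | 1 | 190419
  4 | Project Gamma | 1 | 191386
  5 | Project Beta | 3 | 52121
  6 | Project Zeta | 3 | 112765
SELECT hire_year, COUNT(*) AS n FROM employees GROUP BY hire_year HAVING COUNT(*) >= 2

Execution result:
hire_year | n
2015 | 2
2017 | 2
2020 | 2
2024 | 2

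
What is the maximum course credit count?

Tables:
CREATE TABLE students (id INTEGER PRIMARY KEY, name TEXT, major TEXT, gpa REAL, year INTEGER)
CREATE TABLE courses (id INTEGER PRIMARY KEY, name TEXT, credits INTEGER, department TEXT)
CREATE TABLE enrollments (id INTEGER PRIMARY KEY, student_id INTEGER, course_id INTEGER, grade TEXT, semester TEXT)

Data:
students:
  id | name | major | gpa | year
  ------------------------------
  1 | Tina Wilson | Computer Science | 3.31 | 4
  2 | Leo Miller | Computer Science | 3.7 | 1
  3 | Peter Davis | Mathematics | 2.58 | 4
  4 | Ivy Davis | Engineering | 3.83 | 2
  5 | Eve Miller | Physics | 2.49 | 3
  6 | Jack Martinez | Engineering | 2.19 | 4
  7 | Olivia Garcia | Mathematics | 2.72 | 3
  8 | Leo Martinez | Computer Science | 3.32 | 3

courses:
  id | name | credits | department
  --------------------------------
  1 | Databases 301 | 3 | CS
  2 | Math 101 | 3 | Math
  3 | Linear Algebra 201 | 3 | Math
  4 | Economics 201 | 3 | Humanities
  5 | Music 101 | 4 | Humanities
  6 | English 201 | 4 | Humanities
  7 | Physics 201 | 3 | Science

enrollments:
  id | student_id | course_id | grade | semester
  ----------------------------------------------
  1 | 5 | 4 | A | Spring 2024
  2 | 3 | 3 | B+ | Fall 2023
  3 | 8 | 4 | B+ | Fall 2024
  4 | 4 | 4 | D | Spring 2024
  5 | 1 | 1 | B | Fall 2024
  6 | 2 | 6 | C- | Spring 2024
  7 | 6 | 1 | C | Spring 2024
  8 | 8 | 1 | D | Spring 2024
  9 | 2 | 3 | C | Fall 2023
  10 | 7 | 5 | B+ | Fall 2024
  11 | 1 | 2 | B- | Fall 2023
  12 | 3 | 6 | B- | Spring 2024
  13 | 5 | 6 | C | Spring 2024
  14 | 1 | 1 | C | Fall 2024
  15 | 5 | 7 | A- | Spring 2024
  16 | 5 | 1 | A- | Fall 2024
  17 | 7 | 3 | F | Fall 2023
SELECT MAX(credits) FROM courses

Execution result:
4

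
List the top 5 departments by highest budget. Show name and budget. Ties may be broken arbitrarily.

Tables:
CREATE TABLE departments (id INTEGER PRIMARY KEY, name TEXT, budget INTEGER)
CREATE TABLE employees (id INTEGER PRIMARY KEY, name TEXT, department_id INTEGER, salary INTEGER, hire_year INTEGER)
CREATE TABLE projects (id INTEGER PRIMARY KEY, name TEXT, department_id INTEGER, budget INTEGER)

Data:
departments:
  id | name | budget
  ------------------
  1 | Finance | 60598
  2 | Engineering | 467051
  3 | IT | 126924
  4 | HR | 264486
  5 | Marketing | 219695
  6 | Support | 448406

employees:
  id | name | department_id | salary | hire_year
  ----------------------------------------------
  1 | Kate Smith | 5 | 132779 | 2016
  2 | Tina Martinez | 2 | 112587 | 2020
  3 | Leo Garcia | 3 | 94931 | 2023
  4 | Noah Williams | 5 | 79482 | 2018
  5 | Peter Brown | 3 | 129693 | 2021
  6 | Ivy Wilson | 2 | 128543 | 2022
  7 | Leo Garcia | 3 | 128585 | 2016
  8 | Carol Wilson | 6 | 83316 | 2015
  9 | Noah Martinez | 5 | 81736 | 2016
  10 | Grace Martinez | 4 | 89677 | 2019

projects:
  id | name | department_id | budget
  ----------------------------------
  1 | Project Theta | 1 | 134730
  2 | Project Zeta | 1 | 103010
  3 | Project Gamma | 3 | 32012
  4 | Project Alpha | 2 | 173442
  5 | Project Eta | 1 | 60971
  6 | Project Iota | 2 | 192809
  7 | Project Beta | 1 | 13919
SELECT name, budget FROM departments ORDER BY budget DESC LIMIT 5

Execution result:
name | budget
Engineering | 467051
Support | 448406
HR | 264486
Marketing | 219695
IT | 126924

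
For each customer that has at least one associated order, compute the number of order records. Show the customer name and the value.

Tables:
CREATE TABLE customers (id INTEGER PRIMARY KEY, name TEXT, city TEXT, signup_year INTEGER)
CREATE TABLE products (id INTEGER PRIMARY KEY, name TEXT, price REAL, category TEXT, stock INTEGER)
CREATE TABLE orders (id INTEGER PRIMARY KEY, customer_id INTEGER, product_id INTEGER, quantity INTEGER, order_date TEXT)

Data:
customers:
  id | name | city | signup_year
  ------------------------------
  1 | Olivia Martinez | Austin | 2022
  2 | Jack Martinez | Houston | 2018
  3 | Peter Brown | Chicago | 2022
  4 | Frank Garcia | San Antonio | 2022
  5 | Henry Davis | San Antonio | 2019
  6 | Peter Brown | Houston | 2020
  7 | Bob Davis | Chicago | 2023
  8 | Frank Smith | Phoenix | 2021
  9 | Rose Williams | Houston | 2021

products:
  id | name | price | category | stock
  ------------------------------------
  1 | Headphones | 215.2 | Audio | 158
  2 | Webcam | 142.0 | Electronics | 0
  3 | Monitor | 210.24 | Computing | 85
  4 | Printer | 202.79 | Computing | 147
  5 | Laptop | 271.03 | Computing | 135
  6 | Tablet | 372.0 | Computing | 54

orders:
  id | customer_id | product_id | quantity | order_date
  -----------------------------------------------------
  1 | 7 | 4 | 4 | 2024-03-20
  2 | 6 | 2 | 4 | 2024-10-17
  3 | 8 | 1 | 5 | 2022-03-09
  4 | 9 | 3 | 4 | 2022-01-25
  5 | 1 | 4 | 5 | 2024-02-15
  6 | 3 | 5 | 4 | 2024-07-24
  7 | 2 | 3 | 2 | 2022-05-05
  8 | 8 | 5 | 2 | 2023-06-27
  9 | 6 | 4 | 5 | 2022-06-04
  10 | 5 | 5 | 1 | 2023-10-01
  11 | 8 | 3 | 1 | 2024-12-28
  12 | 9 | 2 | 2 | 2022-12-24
SELECT p.name, COUNT(*) AS n FROM orders c JOIN customers p ON c.customer_id = p.id GROUP BY p.id, p.name

Execution result:
name | n
Olivia Martinez | 1
Jack Martinez | 1
Peter Brown | 1
Henry Davis | 1
Peter Brown | 2
Bob Davis | 1
Frank Smith | 3
Rose Williams | 2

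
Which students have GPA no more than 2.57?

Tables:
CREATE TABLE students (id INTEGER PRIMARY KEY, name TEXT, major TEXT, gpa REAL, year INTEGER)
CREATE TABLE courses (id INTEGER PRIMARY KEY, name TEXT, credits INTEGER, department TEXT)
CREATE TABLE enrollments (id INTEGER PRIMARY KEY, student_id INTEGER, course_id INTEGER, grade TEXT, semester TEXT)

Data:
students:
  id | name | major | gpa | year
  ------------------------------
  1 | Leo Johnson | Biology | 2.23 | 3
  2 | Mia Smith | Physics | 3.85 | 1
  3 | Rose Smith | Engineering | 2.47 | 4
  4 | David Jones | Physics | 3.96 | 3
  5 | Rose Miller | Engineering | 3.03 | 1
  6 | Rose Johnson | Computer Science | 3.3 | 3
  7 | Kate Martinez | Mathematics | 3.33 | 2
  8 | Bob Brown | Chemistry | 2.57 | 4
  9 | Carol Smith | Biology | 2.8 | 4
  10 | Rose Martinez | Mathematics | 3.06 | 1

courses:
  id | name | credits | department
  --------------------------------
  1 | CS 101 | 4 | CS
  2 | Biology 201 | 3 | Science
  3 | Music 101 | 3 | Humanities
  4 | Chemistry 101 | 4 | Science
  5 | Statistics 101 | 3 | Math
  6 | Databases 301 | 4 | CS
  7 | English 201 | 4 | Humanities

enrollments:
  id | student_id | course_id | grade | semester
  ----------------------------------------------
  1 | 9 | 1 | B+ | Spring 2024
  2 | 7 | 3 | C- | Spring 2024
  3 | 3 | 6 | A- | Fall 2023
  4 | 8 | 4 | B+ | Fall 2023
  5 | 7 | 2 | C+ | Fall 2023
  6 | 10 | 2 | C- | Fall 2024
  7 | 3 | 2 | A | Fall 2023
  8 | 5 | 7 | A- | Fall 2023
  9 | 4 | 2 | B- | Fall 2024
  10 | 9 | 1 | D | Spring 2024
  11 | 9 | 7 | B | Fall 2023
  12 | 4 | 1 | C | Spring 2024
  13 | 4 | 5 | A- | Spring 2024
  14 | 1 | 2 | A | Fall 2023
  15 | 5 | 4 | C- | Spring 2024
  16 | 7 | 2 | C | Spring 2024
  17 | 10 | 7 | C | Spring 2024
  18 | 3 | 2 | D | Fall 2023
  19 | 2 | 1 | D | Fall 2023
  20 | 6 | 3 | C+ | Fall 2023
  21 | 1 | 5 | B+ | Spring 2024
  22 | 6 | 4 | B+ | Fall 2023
SELECT name, gpa FROM students WHERE gpa <= 2.57

Execution result:
name | gpa
Leo Johnson | 2.23
Rose Smith | 2.47
Bob Brown | 2.57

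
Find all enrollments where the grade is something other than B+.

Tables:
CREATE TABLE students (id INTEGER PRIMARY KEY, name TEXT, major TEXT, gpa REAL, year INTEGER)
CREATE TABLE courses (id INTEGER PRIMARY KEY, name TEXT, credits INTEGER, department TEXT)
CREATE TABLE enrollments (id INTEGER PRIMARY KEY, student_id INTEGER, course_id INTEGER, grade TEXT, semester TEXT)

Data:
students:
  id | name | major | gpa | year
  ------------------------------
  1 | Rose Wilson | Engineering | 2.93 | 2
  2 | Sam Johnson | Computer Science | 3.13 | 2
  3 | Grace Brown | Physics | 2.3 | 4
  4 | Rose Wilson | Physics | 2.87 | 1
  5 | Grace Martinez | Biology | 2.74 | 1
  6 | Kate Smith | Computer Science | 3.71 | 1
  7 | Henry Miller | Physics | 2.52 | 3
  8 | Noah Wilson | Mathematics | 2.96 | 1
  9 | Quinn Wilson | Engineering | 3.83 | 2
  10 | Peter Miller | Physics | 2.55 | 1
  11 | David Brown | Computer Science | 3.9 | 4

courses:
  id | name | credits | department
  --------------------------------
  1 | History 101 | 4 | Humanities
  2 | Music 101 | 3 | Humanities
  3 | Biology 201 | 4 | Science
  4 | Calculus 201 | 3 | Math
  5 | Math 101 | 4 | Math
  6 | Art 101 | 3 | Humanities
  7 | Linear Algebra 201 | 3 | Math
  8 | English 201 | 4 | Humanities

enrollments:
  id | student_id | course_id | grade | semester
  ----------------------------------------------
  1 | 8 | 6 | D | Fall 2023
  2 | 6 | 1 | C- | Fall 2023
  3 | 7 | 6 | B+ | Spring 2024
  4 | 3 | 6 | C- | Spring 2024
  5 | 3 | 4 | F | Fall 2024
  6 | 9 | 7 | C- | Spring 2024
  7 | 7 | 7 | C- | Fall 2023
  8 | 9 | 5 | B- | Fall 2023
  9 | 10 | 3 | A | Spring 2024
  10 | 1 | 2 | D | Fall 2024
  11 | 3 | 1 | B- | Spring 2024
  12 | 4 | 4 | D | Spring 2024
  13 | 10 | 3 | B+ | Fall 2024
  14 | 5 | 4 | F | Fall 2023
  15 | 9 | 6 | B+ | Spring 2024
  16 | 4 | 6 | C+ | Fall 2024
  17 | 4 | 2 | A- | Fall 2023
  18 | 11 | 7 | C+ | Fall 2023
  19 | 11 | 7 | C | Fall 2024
SELECT id, grade FROM enrollments WHERE grade <> 'B+'

Execution result:
id | grade
1 | D
2 | C-
4 | C-
5 | F
6 | C-
7 | C-
8 | B-
9 | A
10 | D
11 | B-
12 | D
14 | F
16 | C+
17 | A-
18 | C+
19 | C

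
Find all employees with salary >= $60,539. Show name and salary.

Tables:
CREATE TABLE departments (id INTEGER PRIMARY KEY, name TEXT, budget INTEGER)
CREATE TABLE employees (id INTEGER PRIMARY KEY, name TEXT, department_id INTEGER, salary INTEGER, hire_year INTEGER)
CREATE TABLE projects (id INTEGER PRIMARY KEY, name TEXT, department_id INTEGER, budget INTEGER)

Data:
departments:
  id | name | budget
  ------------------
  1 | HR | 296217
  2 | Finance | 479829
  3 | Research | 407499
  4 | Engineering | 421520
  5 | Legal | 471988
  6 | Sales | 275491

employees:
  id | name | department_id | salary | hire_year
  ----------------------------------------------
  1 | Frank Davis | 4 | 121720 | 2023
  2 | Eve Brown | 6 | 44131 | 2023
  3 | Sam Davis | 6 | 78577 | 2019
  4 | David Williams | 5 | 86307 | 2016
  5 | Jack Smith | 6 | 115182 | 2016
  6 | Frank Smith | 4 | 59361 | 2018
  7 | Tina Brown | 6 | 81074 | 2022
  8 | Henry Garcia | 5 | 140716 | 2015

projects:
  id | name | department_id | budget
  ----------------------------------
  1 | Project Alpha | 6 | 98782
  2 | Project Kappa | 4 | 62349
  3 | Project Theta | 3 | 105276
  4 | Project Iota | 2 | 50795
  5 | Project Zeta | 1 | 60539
SELECT name, salary FROM employees WHERE salary >= 60539

Execution result:
name | salary
Frank Davis | 121720
Sam Davis | 78577
David Williams | 86307
Jack Smith | 115182
Tina Brown | 81074
Henry Garcia | 140716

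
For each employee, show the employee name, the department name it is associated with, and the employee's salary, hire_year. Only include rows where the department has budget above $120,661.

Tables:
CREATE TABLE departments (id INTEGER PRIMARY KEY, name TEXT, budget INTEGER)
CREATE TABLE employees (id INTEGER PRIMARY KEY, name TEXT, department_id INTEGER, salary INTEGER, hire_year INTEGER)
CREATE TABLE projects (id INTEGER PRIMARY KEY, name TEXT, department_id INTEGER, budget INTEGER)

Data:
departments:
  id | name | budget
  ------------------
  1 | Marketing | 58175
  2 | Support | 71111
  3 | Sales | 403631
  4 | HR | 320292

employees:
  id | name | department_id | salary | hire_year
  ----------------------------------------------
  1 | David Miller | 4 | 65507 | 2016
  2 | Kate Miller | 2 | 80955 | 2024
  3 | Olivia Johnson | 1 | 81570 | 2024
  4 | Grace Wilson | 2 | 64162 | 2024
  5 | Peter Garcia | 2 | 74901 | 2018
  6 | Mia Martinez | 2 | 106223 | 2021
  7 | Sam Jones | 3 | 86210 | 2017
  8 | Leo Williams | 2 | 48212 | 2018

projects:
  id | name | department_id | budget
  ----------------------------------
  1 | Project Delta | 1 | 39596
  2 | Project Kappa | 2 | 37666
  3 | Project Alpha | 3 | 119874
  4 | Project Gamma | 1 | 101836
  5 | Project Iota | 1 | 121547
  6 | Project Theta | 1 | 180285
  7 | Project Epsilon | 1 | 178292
SELECT c.name, p.name AS department, c.salary, c.hire_year FROM employees c JOIN departments p ON c.department_id = p.id WHERE p.budget > 120661

Execution result:
name | department | salary | hire_year
David Miller | HR | 65507 | 2016
Sam Jones | Sales | 86210 | 2017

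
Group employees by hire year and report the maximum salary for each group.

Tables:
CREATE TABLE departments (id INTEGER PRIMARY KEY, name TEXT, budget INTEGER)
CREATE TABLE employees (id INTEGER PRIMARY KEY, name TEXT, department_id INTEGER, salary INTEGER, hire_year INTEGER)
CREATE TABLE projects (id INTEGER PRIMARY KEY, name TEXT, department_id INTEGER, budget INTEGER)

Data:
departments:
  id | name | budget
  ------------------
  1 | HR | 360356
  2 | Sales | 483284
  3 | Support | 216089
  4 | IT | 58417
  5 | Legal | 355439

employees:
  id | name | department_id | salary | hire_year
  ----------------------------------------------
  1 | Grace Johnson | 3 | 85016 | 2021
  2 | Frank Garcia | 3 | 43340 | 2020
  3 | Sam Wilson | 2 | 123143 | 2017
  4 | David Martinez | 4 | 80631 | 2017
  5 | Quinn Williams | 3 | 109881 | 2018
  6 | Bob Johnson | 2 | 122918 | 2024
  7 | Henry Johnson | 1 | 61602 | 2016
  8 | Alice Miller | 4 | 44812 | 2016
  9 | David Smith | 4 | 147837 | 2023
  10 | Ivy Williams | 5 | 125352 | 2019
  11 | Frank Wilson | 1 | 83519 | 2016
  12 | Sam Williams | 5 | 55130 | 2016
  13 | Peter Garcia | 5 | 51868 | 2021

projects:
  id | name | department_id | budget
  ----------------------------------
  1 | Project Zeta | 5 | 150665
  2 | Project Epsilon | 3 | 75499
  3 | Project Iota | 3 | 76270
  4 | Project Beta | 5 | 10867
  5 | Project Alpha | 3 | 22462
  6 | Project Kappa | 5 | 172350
SELECT hire_year, MAX(salary) AS max_salary FROM employees GROUP BY hire_year

Execution result:
hire_year | max_salary
2016 | 83519
2017 | 123143
2018 | 109881
2019 | 125352
2020 | 43340
2021 | 85016
2023 | 147837
2024 | 122918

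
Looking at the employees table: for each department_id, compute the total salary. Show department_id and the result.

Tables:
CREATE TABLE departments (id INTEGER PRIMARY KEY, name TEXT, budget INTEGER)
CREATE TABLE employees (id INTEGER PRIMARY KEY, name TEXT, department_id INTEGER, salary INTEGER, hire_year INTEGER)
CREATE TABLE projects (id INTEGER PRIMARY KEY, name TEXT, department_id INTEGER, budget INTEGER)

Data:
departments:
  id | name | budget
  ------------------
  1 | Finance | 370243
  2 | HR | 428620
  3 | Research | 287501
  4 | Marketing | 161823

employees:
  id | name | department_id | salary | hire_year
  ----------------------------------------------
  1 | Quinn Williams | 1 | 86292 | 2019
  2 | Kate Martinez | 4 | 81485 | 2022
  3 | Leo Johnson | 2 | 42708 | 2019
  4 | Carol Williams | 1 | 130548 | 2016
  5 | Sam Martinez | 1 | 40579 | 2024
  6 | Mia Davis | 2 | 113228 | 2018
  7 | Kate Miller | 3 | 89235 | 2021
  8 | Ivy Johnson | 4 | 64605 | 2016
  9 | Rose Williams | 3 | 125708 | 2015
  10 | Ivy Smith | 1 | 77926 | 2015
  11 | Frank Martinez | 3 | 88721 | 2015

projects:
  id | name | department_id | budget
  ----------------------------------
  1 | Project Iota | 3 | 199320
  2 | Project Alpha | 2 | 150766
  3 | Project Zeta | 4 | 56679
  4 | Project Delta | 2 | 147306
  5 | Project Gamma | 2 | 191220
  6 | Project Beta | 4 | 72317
SELECT department_id, SUM(salary) AS sum_salary FROM employees GROUP BY department_id

Execution result:
department_id | sum_salary
1 | 335345
2 | 155936
3 | 303664
4 | 146090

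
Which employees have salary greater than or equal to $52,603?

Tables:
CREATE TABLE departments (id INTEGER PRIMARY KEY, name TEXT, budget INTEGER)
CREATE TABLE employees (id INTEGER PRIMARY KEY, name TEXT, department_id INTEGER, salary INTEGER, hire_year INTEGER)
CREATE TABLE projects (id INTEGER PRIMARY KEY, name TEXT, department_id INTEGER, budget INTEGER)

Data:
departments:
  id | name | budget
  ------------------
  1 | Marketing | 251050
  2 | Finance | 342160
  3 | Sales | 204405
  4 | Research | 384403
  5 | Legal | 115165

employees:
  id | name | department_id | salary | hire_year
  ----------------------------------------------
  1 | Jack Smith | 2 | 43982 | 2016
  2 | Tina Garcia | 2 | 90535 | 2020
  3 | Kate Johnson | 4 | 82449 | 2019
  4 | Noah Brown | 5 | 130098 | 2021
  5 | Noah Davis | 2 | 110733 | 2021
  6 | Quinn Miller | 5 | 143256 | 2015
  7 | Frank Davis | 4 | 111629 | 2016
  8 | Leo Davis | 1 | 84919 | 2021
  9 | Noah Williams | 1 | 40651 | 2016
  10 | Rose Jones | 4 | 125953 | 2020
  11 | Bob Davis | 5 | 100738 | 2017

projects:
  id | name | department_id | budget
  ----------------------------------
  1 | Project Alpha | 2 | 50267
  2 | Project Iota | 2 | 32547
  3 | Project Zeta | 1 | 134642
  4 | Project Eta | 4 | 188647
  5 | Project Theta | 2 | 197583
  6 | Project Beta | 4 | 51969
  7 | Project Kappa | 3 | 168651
SELECT name, salary FROM employees WHERE salary >= 52603

Execution result:
name | salary
Tina Garcia | 90535
Kate Johnson | 82449
Noah Brown | 130098
Noah Davis | 110733
Quinn Miller | 143256
Frank Davis | 111629
Leo Davis | 84919
Rose Jones | 125953
Bob Davis | 100738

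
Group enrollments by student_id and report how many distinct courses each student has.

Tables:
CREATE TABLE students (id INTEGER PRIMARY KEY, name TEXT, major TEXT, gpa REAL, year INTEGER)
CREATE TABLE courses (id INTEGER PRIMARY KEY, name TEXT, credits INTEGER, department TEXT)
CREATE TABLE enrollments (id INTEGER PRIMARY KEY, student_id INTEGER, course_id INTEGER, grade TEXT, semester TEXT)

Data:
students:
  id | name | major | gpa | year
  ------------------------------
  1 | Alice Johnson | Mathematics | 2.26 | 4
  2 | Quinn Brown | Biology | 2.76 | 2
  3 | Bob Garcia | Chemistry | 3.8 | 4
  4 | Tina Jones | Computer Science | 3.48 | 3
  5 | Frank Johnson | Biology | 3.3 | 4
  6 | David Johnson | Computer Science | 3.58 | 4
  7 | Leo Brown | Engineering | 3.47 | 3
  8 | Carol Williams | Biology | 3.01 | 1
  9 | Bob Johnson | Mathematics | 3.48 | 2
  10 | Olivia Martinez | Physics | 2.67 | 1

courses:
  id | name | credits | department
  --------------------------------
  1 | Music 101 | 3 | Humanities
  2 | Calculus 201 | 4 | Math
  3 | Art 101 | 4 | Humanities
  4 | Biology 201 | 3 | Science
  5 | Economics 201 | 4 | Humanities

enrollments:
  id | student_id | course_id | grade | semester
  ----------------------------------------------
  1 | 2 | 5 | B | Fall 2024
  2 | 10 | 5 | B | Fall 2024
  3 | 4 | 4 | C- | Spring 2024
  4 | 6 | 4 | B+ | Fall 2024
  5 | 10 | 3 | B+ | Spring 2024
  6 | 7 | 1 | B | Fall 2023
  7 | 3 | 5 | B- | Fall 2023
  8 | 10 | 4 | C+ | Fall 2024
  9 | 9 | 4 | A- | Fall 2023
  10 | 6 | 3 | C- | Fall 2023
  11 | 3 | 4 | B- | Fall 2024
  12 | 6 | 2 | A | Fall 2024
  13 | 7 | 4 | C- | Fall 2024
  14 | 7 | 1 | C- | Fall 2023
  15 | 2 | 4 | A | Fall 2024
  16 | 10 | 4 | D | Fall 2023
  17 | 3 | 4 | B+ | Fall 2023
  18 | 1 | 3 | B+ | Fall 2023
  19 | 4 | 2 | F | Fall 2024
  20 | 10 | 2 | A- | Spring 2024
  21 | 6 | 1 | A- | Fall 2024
SELECT student_id, COUNT(DISTINCT course_id) AS distinct_course_count FROM enrollments GROUP BY student_id

Execution result:
student_id | distinct_course_count
1 | 1
2 | 2
3 | 2
4 | 2
6 | 4
7 | 2
9 | 1
10 | 4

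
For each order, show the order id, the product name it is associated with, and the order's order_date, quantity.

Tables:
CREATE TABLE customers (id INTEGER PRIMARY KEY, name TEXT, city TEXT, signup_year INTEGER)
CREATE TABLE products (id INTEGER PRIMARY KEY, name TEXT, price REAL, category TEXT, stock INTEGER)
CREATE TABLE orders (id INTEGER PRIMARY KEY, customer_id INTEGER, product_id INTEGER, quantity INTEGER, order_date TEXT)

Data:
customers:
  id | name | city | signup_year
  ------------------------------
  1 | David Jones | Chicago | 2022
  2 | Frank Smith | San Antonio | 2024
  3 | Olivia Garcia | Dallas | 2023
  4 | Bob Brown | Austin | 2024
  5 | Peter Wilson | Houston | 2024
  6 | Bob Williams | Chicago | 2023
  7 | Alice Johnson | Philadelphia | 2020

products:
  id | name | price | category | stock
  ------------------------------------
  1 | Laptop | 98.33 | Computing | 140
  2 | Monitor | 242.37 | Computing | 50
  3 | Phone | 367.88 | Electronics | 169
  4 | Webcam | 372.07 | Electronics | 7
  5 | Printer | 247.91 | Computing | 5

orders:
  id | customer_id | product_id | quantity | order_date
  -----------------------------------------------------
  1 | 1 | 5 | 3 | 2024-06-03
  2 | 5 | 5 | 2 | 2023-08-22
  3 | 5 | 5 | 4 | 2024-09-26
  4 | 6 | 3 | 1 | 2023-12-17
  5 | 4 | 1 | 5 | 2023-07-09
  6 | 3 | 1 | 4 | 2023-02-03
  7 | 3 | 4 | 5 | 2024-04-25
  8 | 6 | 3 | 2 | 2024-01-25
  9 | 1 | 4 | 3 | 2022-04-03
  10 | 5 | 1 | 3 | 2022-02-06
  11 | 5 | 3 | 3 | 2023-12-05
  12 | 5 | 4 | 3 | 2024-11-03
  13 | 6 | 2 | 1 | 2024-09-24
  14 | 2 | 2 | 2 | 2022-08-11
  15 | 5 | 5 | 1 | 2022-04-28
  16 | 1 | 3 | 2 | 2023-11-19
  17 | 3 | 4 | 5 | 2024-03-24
SELECT c.id, p.name AS product, c.order_date, c.quantity FROM orders c JOIN products p ON c.product_id = p.id

Execution result:
id | product | order_date | quantity
1 | Printer | 2024-06-03 | 3
2 | Printer | 2023-08-22 | 2
3 | Printer | 2024-09-26 | 4
4 | Phone | 2023-12-17 | 1
5 | Laptop | 2023-07-09 | 5
6 | Laptop | 2023-02-03 | 4
7 | Webcam | 2024-04-25 | 5
8 | Phone | 2024-01-25 | 2
9 | Webcam | 2022-04-03 | 3
10 | Laptop | 2022-02-06 | 3
11 | Phone | 2023-12-05 | 3
12 | Webcam | 2024-11-03 | 3
13 | Monitor | 2024-09-24 | 1
14 | Monitor | 2022-08-11 | 2
15 | Printer | 2022-04-28 | 1
16 | Phone | 2023-11-19 | 2
17 | Webcam | 2024-03-24 | 5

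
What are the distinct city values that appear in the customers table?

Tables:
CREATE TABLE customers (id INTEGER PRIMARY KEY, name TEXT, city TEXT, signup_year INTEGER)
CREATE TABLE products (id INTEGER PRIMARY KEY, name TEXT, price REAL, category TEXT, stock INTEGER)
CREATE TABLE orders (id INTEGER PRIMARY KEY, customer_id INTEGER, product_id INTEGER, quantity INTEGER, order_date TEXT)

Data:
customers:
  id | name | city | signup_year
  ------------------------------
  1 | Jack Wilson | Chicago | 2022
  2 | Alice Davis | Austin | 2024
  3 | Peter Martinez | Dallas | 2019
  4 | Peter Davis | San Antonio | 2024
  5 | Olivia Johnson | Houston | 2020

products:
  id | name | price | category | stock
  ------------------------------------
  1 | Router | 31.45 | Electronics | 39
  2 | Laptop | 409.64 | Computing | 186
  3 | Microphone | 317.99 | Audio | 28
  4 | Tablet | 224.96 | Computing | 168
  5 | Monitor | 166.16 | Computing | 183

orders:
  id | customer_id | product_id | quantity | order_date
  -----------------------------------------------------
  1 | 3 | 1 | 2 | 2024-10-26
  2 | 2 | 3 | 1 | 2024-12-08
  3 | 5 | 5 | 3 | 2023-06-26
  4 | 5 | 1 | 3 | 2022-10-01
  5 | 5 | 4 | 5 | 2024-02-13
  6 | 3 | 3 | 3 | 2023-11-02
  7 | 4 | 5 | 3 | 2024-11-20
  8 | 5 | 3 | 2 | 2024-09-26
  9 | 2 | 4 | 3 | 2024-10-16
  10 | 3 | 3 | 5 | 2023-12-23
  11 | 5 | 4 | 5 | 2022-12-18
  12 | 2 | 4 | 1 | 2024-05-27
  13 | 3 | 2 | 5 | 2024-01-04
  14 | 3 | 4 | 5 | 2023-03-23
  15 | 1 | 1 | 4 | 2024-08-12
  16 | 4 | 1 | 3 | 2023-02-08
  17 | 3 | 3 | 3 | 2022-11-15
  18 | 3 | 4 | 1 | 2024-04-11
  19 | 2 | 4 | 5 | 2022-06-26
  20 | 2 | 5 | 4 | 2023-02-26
SELECT DISTINCT city FROM customers

Execution result:
city
Chicago
Austin
Dallas
San Antonio
Houston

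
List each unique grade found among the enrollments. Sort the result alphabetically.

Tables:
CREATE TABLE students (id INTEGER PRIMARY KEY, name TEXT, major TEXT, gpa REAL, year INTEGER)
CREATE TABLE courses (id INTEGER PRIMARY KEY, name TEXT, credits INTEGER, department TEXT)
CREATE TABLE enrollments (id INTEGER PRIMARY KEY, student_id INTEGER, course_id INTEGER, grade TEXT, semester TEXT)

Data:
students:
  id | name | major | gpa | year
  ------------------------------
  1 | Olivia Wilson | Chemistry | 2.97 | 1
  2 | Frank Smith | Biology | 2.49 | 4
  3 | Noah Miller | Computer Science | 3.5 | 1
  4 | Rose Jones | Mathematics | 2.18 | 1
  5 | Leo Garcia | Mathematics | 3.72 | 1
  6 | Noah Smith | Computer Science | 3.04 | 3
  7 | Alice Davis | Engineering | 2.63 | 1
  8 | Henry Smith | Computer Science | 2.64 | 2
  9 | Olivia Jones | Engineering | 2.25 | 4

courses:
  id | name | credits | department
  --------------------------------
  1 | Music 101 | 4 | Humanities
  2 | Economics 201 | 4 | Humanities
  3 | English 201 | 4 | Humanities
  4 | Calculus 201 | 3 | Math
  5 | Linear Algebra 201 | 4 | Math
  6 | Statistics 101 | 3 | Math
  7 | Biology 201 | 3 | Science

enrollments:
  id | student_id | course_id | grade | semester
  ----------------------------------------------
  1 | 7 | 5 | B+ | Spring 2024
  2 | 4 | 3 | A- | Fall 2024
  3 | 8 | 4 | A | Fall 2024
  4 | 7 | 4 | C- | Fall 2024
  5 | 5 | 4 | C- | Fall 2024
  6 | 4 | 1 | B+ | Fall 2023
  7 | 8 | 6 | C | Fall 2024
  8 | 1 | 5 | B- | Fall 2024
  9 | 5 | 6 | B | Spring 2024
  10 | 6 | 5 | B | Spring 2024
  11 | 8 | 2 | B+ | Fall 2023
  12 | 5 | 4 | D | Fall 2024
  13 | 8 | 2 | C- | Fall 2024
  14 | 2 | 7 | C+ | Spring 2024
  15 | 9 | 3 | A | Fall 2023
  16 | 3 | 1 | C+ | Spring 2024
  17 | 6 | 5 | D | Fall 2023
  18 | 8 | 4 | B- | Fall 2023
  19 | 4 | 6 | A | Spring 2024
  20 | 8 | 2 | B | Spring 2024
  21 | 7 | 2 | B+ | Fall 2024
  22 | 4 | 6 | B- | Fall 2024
SELECT DISTINCT grade FROM enrollments ORDER BY grade

Execution result:
grade
A
A-
B
B+
B-
C
C+
C-
D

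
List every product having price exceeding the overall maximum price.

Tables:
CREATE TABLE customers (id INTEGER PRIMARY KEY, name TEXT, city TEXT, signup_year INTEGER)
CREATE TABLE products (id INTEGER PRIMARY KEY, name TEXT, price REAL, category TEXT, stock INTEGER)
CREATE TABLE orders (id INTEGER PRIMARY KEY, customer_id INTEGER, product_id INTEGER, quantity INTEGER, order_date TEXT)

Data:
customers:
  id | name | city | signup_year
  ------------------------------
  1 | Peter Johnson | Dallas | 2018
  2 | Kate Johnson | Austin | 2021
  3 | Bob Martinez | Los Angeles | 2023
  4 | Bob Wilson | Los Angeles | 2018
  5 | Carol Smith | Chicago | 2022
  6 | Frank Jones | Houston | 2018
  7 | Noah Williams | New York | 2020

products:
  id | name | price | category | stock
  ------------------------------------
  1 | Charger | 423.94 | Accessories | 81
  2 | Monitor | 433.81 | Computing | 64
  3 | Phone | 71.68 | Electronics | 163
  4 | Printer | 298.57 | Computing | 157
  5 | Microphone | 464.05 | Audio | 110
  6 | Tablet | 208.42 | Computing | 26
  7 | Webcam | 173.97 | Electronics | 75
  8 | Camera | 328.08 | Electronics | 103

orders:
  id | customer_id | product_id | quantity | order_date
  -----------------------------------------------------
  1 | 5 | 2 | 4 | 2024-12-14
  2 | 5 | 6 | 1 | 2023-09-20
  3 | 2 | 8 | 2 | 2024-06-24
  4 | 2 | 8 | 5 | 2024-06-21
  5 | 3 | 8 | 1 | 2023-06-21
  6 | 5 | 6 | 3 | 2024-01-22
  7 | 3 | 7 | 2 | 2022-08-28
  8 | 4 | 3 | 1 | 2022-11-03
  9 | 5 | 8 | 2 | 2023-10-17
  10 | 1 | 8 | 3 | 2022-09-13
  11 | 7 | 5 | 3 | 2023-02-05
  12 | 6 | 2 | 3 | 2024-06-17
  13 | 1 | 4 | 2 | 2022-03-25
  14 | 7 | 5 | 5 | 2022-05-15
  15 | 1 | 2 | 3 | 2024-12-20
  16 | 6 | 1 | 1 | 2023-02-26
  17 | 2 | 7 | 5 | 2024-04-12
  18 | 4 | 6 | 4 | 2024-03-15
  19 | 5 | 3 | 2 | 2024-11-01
SELECT name, price FROM products WHERE price > (SELECT MAX(price) FROM products)

Execution result:
(no rows)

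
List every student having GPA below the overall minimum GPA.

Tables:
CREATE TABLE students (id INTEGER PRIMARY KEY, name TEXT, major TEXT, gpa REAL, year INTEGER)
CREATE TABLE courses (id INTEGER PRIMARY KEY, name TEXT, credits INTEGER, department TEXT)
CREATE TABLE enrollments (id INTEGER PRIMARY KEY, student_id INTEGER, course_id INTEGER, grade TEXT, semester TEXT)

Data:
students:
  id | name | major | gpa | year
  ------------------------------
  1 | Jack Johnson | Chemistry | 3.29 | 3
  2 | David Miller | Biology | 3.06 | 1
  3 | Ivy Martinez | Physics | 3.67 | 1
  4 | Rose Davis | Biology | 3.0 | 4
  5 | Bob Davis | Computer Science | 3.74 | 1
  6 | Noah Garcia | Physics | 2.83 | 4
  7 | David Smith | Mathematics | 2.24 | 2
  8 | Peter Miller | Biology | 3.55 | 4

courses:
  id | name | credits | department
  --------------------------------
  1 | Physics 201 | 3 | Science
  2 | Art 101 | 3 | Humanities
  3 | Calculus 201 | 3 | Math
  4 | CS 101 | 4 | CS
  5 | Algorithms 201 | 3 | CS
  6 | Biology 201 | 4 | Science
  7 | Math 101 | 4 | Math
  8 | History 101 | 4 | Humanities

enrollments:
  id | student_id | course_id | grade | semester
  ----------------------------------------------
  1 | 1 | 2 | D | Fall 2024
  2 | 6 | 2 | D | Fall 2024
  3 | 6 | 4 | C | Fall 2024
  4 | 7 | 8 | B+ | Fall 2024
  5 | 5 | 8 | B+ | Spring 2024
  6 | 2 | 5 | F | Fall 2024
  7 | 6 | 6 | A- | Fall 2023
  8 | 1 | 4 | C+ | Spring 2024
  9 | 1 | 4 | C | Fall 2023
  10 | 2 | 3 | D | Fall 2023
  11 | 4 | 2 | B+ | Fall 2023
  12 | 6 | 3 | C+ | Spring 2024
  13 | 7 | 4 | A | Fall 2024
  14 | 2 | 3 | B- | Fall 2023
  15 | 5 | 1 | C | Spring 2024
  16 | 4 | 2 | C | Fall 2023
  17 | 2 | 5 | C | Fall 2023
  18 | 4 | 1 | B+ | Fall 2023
SELECT name, gpa FROM students WHERE gpa < (SELECT MIN(gpa) FROM students)

Execution result:
(no rows)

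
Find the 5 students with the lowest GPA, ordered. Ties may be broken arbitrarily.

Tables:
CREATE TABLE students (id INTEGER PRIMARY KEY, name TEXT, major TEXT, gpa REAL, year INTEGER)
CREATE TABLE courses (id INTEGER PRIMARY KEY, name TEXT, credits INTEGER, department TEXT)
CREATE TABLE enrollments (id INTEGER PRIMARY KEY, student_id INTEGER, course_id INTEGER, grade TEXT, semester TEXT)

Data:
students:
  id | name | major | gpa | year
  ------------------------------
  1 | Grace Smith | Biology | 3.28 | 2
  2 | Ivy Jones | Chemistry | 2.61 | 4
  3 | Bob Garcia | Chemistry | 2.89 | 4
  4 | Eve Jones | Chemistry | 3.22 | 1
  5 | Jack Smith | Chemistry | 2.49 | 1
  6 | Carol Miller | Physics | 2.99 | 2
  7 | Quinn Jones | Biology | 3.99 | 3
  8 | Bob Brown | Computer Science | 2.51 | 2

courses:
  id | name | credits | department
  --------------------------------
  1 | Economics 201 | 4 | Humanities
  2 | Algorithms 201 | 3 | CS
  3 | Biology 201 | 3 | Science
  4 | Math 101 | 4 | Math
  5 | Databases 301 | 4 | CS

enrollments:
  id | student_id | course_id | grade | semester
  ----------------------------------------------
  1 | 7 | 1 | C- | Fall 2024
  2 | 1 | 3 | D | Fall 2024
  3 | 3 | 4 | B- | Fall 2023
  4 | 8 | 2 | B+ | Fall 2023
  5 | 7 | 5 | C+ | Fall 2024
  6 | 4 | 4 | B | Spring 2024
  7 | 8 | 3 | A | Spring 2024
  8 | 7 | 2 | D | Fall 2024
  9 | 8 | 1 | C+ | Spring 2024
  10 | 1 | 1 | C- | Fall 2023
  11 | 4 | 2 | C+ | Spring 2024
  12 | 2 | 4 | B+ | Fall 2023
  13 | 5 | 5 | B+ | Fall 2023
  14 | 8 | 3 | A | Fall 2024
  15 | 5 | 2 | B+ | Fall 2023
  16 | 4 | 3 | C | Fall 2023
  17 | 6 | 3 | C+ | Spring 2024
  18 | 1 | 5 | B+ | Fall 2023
SELECT name, gpa FROM students ORDER BY gpa ASC LIMIT 5

Execution result:
name | gpa
Jack Smith | 2.49
Bob Brown | 2.51
Ivy Jones | 2.61
Bob Garcia | 2.89
Carol Miller | 2.99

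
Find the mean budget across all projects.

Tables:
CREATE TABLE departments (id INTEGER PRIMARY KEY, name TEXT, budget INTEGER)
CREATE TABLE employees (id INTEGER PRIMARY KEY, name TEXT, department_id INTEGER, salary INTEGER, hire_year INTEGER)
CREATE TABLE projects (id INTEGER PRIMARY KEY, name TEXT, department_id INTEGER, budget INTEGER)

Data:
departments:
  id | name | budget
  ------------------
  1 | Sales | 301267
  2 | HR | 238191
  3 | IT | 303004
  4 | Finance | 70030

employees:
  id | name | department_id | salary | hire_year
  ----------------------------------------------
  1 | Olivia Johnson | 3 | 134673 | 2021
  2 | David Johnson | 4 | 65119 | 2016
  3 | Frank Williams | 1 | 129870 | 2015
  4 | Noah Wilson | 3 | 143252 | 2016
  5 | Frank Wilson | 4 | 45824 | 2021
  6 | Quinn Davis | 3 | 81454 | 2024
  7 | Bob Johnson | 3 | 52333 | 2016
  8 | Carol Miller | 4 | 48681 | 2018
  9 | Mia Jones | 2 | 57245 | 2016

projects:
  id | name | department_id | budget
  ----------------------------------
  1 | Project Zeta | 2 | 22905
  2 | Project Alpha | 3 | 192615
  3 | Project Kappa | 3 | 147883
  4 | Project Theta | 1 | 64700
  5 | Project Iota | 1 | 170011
SELECT AVG(budget) FROM projects

Execution result:
119622.80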